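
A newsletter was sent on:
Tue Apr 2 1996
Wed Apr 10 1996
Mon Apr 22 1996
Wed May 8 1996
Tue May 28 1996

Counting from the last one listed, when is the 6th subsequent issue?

Wed Dec 18 1996

Gaps: 8, 12, 16, 20 days — each gap is 4 larger than the previous one.
Next gap: 24 days. Tue May 28 1996 + 24 days = Fri Jun 21 1996.
Next gap: 28 days. Fri Jun 21 1996 + 28 days = Fri Jul 19 1996.
Next gap: 32 days. Fri Jul 19 1996 + 32 days = Tue Aug 20 1996.
Next gap: 36 days. Tue Aug 20 1996 + 36 days = Wed Sep 25 1996.
Next gap: 40 days. Wed Sep 25 1996 + 40 days = Mon Nov 4 1996.
Next gap: 44 days. Mon Nov 4 1996 + 44 days = Wed Dec 18 1996.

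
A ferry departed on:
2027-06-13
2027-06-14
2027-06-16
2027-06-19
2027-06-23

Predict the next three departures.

Gaps: 1, 2, 3, 4 days — each gap is 1 larger than the previous one.
Next gap: 5 days. 2027-06-23 + 5 days = 2027-06-28.
Next gap: 6 days. 2027-06-28 + 6 days = 2027-07-04.
Next gap: 7 days. 2027-07-04 + 7 days = 2027-07-11.

2027-06-28, 2027-07-04, 2027-07-11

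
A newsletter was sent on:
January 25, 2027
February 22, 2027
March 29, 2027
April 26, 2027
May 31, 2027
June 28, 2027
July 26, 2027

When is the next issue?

All Mondays; the gaps (28, 35, 28, 35, 28, 28) vary with month length.
This is the last Monday of each month.
Last Monday of August 2027: August 30, 2027.

August 30, 2027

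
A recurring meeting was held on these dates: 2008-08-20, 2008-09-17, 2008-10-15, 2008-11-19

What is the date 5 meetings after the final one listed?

These are Wednesdays at 28- or 35-day spacing (28, 28, 35).
The pattern: 3rd Wednesday of the month.
December 2008 — 3rd Wednesday is 2008-12-17.
January 2009 — 3rd Wednesday is 2009-01-21.
3rd Wednesday of February 2009: 2009-02-18.
3rd Wednesday of March 2009: 2009-03-18.
April 2009 — 3rd Wednesday is 2009-04-15.

2009-04-15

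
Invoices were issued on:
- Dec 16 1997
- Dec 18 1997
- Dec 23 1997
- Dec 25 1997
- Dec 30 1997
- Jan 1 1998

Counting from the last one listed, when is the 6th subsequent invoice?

Jan 22 1998

Every event lands on a Tuesday or Thursday (gaps cycle 2, 5, 2, 5, 2).
So the schedule is: every Tuesday and Thursday.
The following Tuesday is Jan 6 1998.
Next Thursday: Jan 8 1998.
Next Tuesday: Jan 13 1998.
The following Thursday is Jan 15 1998.
The following Tuesday is Jan 20 1998.
The following Thursday is Jan 22 1998.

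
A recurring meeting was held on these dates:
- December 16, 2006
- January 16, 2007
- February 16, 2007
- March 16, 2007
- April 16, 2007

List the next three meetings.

May 16, 2007; June 16, 2007; July 16, 2007

Gaps: 31, 31, 28, 31 days — not constant. Every event is on the 16th of the month.
Pattern: the 16th of each month.
May 2007: May 16, 2007.
Next: June 2007 → June 16, 2007.
Next: July 2007 → July 16, 2007.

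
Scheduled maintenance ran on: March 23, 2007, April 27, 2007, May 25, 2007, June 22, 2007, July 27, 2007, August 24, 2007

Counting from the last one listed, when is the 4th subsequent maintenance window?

December 28, 2007

Gaps: 35, 28, 28, 35, 28 days — a mix of 28 and 35. Every date is a Friday.
Each is the 4th Friday of its month.
September 2007 — 4th Friday is September 28, 2007.
4th Friday of October 2007: October 26, 2007.
4th Friday of November 2007: November 23, 2007.
December 2007 — 4th Friday is December 28, 2007.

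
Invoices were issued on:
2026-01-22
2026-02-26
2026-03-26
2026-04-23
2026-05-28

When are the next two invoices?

2026-06-25, 2026-07-23

All dates are Thursdays, 35, 28, 28, 35 days apart.
Specifically, the 4th Thursday of each month.
June 2026 — 4th Thursday is 2026-06-25.
4th Thursday of July 2026: 2026-07-23.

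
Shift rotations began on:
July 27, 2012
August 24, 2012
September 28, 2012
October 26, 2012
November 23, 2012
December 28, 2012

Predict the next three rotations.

January 25, 2013; February 22, 2013; March 22, 2013

All dates are Fridays, 28, 35, 28, 28, 35 days apart.
Specifically, the 4th Friday of each month.
4th Friday of January 2013: January 25, 2013.
February 2013 — 4th Friday is February 22, 2013.
March 2013 — 4th Friday is March 22, 2013.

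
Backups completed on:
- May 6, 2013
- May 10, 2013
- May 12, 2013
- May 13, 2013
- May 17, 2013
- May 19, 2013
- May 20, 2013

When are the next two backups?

May 24, 2013; May 26, 2013

The gap pattern 4, 2, 1, 4, 2, 1 repeats every 3 events.
These are the Mondays, Fridays and Sundays of each week.
Next Friday: May 24, 2013.
The following Sunday is May 26, 2013.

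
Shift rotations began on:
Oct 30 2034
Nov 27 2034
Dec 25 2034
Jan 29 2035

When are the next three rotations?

These are Mondays with 28, 28, 35-day gaps.
Each is the final Monday of its month — Oct 30 2034 is past the 28th, so '4th Monday' doesn't fit.
Last Monday of February 2035: Feb 26 2035.
Last Monday of March 2035: Mar 26 2035.
April 2035 ends with Monday Apr 30 2035.

Feb 26 2035, Mar 26 2035, Apr 30 2035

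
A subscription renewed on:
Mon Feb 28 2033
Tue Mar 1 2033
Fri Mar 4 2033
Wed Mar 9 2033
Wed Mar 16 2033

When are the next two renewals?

Fri Mar 25 2033, Tue Apr 5 2033

The spacing grows by 2 each time: 1, 3, 5, 7 days.
Next gap: 9 days. Wed Mar 16 2033 + 9 days = Fri Mar 25 2033.
Next gap: 11 days. Fri Mar 25 2033 + 11 days = Tue Apr 5 2033.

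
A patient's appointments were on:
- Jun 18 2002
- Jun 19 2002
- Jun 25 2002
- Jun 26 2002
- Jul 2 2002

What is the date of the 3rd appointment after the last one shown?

Every event lands on a Tuesday or Wednesday (gaps cycle 1, 6, 1, 6).
So the schedule is: every Tuesday and Wednesday.
Next Wednesday: Jul 3 2002.
The following Tuesday is Jul 9 2002.
Next Wednesday: Jul 10 2002.

Jul 10 2002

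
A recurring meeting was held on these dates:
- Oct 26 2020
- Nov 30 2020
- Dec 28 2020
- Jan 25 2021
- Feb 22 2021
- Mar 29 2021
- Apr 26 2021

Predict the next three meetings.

May 31 2021, Jun 28 2021, Jul 26 2021

Every date is a Monday; gaps 35, 28, 28, 28, 35, 28 days.
Each is the last Monday of its month (at least one falls on the 29th or later, ruling out '4th Monday').
Last Monday of May 2021: May 31 2021.
Last Monday of June 2021: Jun 28 2021.
Last Monday of July 2021: Jul 26 2021.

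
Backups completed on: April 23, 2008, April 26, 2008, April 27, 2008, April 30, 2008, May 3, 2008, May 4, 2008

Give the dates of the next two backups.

May 7, 2008; May 10, 2008

Gaps: 3, 1, 3, 3, 1 days — not constant, but cyclic with period 3.
The events fall on every Wednesday, Saturday and Sunday.
The following Wednesday is May 7, 2008.
Next Saturday: May 10, 2008.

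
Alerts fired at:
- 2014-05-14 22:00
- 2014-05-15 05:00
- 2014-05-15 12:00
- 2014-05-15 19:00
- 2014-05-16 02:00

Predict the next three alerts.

2014-05-16 09:00, 2014-05-16 16:00, 2014-05-16 23:00

The interval is a steady 7 hours (7, 7, 7, 7).
2014-05-16 02:00 + 7 h = 2014-05-16 09:00.
2014-05-16 09:00 + 7 h = 2014-05-16 16:00.
2014-05-16 16:00 + 7 h = 2014-05-16 23:00.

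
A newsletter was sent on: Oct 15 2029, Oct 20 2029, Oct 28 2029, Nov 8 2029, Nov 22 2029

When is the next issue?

Dec 9 2029

The spacing grows by 3 each time: 5, 8, 11, 14 days.
Next gap: 17 days. Nov 22 2029 + 17 days = Dec 9 2029.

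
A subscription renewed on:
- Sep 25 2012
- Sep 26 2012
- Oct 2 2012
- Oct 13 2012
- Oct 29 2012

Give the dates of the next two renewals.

The spacing grows by 5 each time: 1, 6, 11, 16 days.
Next gap: 21 days. Oct 29 2012 + 21 days = Nov 19 2012.
Next gap: 26 days. Nov 19 2012 + 26 days = Dec 15 2012.

Nov 19 2012, Dec 15 2012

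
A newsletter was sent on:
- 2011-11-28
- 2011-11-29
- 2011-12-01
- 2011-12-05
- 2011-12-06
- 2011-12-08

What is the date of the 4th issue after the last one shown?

The gap pattern 1, 2, 4, 1, 2 repeats every 3 events.
These are the Mondays, Tuesdays and Thursdays of each week.
Next Monday: 2011-12-12.
The following Tuesday is 2011-12-13.
The following Thursday is 2011-12-15.
The following Monday is 2011-12-19.

2011-12-19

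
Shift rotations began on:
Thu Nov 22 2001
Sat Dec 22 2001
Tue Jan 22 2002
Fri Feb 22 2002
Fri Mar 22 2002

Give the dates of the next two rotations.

Mon Apr 22 2002, Wed May 22 2002

Gaps: 30, 31, 31, 28 days — not constant. Every event is on the 22nd of the month.
Pattern: the 22nd of each month.
April 2002: Mon Apr 22 2002.
Next: May 2002 → Wed May 22 2002.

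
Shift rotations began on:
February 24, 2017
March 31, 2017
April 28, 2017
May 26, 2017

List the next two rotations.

These are Fridays with 35, 28, 28-day gaps.
Each is the final Friday of its month — March 31, 2017 is past the 28th, so '4th Friday' doesn't fit.
Last Friday of June 2017: June 30, 2017.
Last Friday of July 2017: July 28, 2017.

June 30, 2017; July 28, 2017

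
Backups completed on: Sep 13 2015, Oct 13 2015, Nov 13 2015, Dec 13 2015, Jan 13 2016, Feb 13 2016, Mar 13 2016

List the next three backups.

Each date is the 13th; the gaps (30, 31, 30, 31, 31, 29) track the month lengths.
The rule is the 13th of each month.
Next: April 2016 → Apr 13 2016.
Next: May 2016 → May 13 2016.
Next: June 2016 → Jun 13 2016.

Apr 13 2016, May 13 2016, Jun 13 2016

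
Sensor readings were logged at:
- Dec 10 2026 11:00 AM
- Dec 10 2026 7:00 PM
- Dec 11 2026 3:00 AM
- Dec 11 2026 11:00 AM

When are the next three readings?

Dec 11 2026 7:00 PM, Dec 12 2026 3:00 AM, Dec 12 2026 11:00 AM

The interval is a steady 8 hours (8, 8, 8).
Dec 11 2026 11:00 AM + 8 h = Dec 11 2026 7:00 PM.
Dec 11 2026 7:00 PM + 8 h = Dec 12 2026 3:00 AM.
Dec 12 2026 3:00 AM + 8 h = Dec 12 2026 11:00 AM.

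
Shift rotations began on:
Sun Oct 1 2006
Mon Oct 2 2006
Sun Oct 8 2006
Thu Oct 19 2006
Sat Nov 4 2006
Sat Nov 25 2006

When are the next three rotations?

Thu Dec 21 2006, Sun Jan 21 2007, Mon Feb 26 2007

The spacing grows by 5 each time: 1, 6, 11, 16, 21 days.
Next gap: 26 days. Sat Nov 25 2006 + 26 days = Thu Dec 21 2006.
Next gap: 31 days. Thu Dec 21 2006 + 31 days = Sun Jan 21 2007.
Next gap: 36 days. Sun Jan 21 2007 + 36 days = Mon Feb 26 2007.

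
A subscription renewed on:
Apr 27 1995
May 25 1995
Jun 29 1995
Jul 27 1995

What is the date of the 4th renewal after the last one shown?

Every date is a Thursday; gaps 28, 35, 28 days.
Each is the last Thursday of its month (at least one falls on the 29th or later, ruling out '4th Thursday').
August 1995 ends with Thursday Aug 31 1995.
September 1995 ends with Thursday Sep 28 1995.
Last Thursday of October 1995: Oct 26 1995.
Last Thursday of November 1995: Nov 30 1995.

Nov 30 1995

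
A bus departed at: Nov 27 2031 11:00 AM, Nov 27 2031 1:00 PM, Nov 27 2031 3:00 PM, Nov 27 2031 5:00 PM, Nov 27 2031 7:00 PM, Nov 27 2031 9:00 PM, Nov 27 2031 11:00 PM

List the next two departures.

Nov 28 2031 1:00 AM, Nov 28 2031 3:00 AM

Gaps: 2, 2, 2, 2, 2, 2 hours — each event is 2 hours after the previous one.
Nov 27 2031 11:00 PM + 2 h = Nov 28 2031 1:00 AM.
Nov 28 2031 1:00 AM + 2 h = Nov 28 2031 3:00 AM.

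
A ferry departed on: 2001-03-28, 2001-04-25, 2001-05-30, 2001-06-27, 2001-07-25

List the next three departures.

2001-08-29, 2001-09-26, 2001-10-31

Every date is a Wednesday; gaps 28, 35, 28, 28 days.
Each is the last Wednesday of its month (at least one falls on the 29th or later, ruling out '4th Wednesday').
August 2001 ends with Wednesday 2001-08-29.
Last Wednesday of September 2001: 2001-09-26.
October 2001 ends with Wednesday 2001-10-31.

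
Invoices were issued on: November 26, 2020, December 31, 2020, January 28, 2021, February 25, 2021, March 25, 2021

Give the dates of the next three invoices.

Every date is a Thursday; gaps 35, 28, 28, 28 days.
Each is the last Thursday of its month (at least one falls on the 29th or later, ruling out '4th Thursday').
Last Thursday of April 2021: April 29, 2021.
Last Thursday of May 2021: May 27, 2021.
June 2021 ends with Thursday June 24, 2021.

April 29, 2021; May 27, 2021; June 24, 2021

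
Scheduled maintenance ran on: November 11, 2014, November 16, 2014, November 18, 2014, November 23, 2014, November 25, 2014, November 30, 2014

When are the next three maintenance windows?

The gap pattern 5, 2, 5, 2, 5 repeats every 2 events.
These are the Tuesdays and Sundays of each week.
The following Tuesday is December 2, 2014.
Next Sunday: December 7, 2014.
Next Tuesday: December 9, 2014.

December 2, 2014; December 7, 2014; December 9, 2014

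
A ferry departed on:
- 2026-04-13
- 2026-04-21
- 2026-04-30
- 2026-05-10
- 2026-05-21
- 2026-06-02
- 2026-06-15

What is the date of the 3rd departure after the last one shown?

Gaps: 8, 9, 10, 11, 12, 13 days — each gap is 1 larger than the previous one.
Next gap: 14 days. 2026-06-15 + 14 days = 2026-06-29.
Next gap: 15 days. 2026-06-29 + 15 days = 2026-07-14.
Next gap: 16 days. 2026-07-14 + 16 days = 2026-07-30.

2026-07-30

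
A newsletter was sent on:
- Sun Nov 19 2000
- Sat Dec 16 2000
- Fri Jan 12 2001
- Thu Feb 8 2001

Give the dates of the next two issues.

Gaps between consecutive events: 27, 27, 27 days — a constant 27-day interval.
Thu Feb 8 2001 + 27 days = Wed Mar 7 2001.
Wed Mar 7 2001 + 27 days = Tue Apr 3 2001.

Wed Mar 7 2001, Tue Apr 3 2001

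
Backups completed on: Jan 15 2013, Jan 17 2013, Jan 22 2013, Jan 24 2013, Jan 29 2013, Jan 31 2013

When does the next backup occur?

Feb 5 2013

Every event lands on a Tuesday or Thursday (gaps cycle 2, 5, 2, 5, 2).
So the schedule is: every Tuesday and Thursday.
The following Tuesday is Feb 5 2013.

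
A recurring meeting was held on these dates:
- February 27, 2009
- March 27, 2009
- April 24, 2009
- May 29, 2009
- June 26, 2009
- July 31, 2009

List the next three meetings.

August 28, 2009; September 25, 2009; October 30, 2009

Every date is a Friday; gaps 28, 28, 35, 28, 35 days.
Each is the last Friday of its month (at least one falls on the 29th or later, ruling out '4th Friday').
August 2009 ends with Friday August 28, 2009.
Last Friday of September 2009: September 25, 2009.
October 2009 ends with Friday October 30, 2009.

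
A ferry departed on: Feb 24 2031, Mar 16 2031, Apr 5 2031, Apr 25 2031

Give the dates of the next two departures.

May 15 2031, Jun 4 2031

Gaps between consecutive events: 20, 20, 20 days — a constant 20-day interval.
Apr 25 2031 + 20 days = May 15 2031.
May 15 2031 + 20 days = Jun 4 2031.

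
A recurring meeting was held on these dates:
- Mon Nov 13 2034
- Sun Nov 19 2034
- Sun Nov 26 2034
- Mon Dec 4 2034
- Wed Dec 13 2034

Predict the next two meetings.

Gaps: 6, 7, 8, 9 days — each gap is 1 larger than the previous one.
Next gap: 10 days. Wed Dec 13 2034 + 10 days = Sat Dec 23 2034.
Next gap: 11 days. Sat Dec 23 2034 + 11 days = Wed Jan 3 2035.

Sat Dec 23 2034, Wed Jan 3 2035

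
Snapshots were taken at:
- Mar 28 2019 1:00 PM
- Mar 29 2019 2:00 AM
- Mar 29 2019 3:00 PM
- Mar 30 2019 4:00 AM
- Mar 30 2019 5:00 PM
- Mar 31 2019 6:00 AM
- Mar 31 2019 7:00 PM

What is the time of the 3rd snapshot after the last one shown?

Apr 2 2019 10:00 AM

The interval is a steady 13 hours (13, 13, 13, 13, 13, 13).
Mar 31 2019 7:00 PM + 13 h = Apr 1 2019 8:00 AM.
Apr 1 2019 8:00 AM + 13 h = Apr 1 2019 9:00 PM.
Apr 1 2019 9:00 PM + 13 h = Apr 2 2019 10:00 AM.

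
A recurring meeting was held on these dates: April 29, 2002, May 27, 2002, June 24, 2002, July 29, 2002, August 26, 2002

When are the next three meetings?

September 30, 2002; October 28, 2002; November 25, 2002

All Mondays; the gaps (28, 28, 35, 28) vary with month length.
This is the last Monday of each month.
Last Monday of September 2002: September 30, 2002.
Last Monday of October 2002: October 28, 2002.
November 2002 ends with Monday November 25, 2002.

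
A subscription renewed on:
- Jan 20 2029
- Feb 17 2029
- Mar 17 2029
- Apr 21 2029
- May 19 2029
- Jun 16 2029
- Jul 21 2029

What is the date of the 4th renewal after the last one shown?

These are Saturdays at 28- or 35-day spacing (28, 28, 35, 28, 28, 35).
The pattern: 3rd Saturday of the month.
3rd Saturday of August 2029: Aug 18 2029.
3rd Saturday of September 2029: Sep 15 2029.
October 2029 — 3rd Saturday is Oct 20 2029.
3rd Saturday of November 2029: Nov 17 2029.

Nov 17 2029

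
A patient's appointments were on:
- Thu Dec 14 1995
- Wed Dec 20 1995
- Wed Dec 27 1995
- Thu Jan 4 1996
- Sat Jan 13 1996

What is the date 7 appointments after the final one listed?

Sat Apr 13 1996

Intervals are 6, 7, 8, 9 days — an arithmetic progression with common difference 1.
Next gap: 10 days. Sat Jan 13 1996 + 10 days = Tue Jan 23 1996.
Next gap: 11 days. Tue Jan 23 1996 + 11 days = Sat Feb 3 1996.
Next gap: 12 days. Sat Feb 3 1996 + 12 days = Thu Feb 15 1996.
Next gap: 13 days. Thu Feb 15 1996 + 13 days = Wed Feb 28 1996.
Next gap: 14 days. Wed Feb 28 1996 + 14 days = Wed Mar 13 1996.
Next gap: 15 days. Wed Mar 13 1996 + 15 days = Thu Mar 28 1996.
Next gap: 16 days. Thu Mar 28 1996 + 16 days = Sat Apr 13 1996.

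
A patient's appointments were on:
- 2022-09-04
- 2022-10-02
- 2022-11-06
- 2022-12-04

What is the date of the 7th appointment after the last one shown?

2023-07-02

Gaps: 28, 35, 28 days — a mix of 28 and 35. Every date is a Sunday.
Each is the 1st Sunday of its month.
1st Sunday of January 2023: 2023-01-01.
1st Sunday of February 2023: 2023-02-05.
1st Sunday of March 2023: 2023-03-05.
April 2023 — 1st Sunday is 2023-04-02.
May 2023 — 1st Sunday is 2023-05-07.
1st Sunday of June 2023: 2023-06-04.
1st Sunday of July 2023: 2023-07-02.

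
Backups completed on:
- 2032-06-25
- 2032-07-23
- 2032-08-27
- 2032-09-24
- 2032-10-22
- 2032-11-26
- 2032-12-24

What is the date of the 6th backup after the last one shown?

These are Fridays at 28- or 35-day spacing (28, 35, 28, 28, 35, 28).
The pattern: 4th Friday of the month.
4th Friday of January 2033: 2033-01-28.
4th Friday of February 2033: 2033-02-25.
4th Friday of March 2033: 2033-03-25.
4th Friday of April 2033: 2033-04-22.
May 2033 — 4th Friday is 2033-05-27.
4th Friday of June 2033: 2033-06-24.

2033-06-24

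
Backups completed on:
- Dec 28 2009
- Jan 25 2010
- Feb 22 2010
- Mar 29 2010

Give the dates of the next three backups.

These are Mondays with 28, 28, 35-day gaps.
Each is the final Monday of its month — Mar 29 2010 is past the 28th, so '4th Monday' doesn't fit.
April 2010 ends with Monday Apr 26 2010.
May 2010 ends with Monday May 31 2010.
Last Monday of June 2010: Jun 28 2010.

Apr 26 2010, May 31 2010, Jun 28 2010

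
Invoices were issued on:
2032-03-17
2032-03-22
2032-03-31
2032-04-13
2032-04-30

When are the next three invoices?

2032-05-21, 2032-06-15, 2032-07-14

The spacing grows by 4 each time: 5, 9, 13, 17 days.
Next gap: 21 days. 2032-04-30 + 21 days = 2032-05-21.
Next gap: 25 days. 2032-05-21 + 25 days = 2032-06-15.
Next gap: 29 days. 2032-06-15 + 29 days = 2032-07-14.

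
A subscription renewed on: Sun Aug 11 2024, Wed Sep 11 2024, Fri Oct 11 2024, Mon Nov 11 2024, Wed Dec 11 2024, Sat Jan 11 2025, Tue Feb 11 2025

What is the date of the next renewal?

Tue Mar 11 2025

The day-of-month is always 11 (31, 30, 31, 30, 31, 31 days between events).
So this recurs on the 11th of each month.
Next: March 2025 → Tue Mar 11 2025.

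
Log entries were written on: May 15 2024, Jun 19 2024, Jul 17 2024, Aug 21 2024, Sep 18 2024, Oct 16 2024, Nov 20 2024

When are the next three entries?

Gaps: 35, 28, 35, 28, 28, 35 days — a mix of 28 and 35. Every date is a Wednesday.
Each is the 3rd Wednesday of its month.
3rd Wednesday of December 2024: Dec 18 2024.
3rd Wednesday of January 2025: Jan 15 2025.
February 2025 — 3rd Wednesday is Feb 19 2025.

Dec 18 2024, Jan 15 2025, Feb 19 2025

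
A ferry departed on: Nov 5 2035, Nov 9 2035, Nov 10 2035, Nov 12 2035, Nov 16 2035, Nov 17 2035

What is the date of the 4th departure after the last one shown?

Nov 26 2035

The gap pattern 4, 1, 2, 4, 1 repeats every 3 events.
These are the Mondays, Fridays and Saturdays of each week.
Next Monday: Nov 19 2035.
Next Friday: Nov 23 2035.
The following Saturday is Nov 24 2035.
The following Monday is Nov 26 2035.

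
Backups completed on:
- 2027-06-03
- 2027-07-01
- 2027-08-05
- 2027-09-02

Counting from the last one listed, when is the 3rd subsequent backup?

Gaps: 28, 35, 28 days — a mix of 28 and 35. Every date is a Thursday.
Each is the 1st Thursday of its month.
1st Thursday of October 2027: 2027-10-07.
1st Thursday of November 2027: 2027-11-04.
December 2027 — 1st Thursday is 2027-12-02.

2027-12-02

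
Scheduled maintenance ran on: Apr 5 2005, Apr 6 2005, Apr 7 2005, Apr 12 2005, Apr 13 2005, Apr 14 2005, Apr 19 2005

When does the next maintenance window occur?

Gaps: 1, 1, 5, 1, 1, 5 days — not constant, but cyclic with period 3.
The events fall on every Tuesday, Wednesday and Thursday.
The following Wednesday is Apr 20 2005.

Apr 20 2005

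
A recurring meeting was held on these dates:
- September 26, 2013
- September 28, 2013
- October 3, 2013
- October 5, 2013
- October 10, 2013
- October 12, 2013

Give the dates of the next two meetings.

October 17, 2013; October 19, 2013

The gap pattern 2, 5, 2, 5, 2 repeats every 2 events.
These are the Thursdays and Saturdays of each week.
The following Thursday is October 17, 2013.
The following Saturday is October 19, 2013.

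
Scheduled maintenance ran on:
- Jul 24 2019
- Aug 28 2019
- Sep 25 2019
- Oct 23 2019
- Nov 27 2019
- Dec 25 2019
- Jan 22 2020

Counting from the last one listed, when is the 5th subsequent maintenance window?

Jun 24 2020

Gaps: 35, 28, 28, 35, 28, 28 days — a mix of 28 and 35. Every date is a Wednesday.
Each is the 4th Wednesday of its month.
4th Wednesday of February 2020: Feb 26 2020.
March 2020 — 4th Wednesday is Mar 25 2020.
4th Wednesday of April 2020: Apr 22 2020.
4th Wednesday of May 2020: May 27 2020.
June 2020 — 4th Wednesday is Jun 24 2020.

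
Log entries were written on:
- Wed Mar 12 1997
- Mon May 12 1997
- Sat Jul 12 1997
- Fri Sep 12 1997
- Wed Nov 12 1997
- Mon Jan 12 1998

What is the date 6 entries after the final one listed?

Tue Jan 12 1999

Gaps: 61, 61, 62, 61, 61 days — not constant. Every event is on the 12th of the month.
Pattern: the 12th of every 2 months.
March 1998: Thu Mar 12 1998.
May 1998: Tue May 12 1998.
Next: July 1998 → Sun Jul 12 1998.
Next: September 1998 → Sat Sep 12 1998.
November 1998: Thu Nov 12 1998.
Next: January 1999 → Tue Jan 12 1999.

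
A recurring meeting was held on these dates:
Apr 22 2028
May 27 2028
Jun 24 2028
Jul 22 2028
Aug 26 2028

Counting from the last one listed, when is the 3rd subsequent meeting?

Nov 25 2028

These are Saturdays at 28- or 35-day spacing (35, 28, 28, 35).
The pattern: 4th Saturday of the month.
4th Saturday of September 2028: Sep 23 2028.
4th Saturday of October 2028: Oct 28 2028.
4th Saturday of November 2028: Nov 25 2028.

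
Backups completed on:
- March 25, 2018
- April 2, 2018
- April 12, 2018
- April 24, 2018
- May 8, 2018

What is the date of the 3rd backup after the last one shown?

Gaps: 8, 10, 12, 14 days — each gap is 2 larger than the previous one.
Next gap: 16 days. May 8, 2018 + 16 days = May 24, 2018.
Next gap: 18 days. May 24, 2018 + 18 days = June 11, 2018.
Next gap: 20 days. June 11, 2018 + 20 days = July 1, 2018.

July 1, 2018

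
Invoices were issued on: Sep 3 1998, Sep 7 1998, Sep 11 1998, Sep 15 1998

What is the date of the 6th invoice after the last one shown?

Every event comes 4 days after the last (4, 4, 4).
Sep 15 1998 + 4 days = Sep 19 1998.
Sep 19 1998 + 4 days = Sep 23 1998.
Sep 23 1998 + 4 days = Sep 27 1998.
Sep 27 1998 + 4 days = Oct 1 1998.
Oct 1 1998 + 4 days = Oct 5 1998.
Oct 5 1998 + 4 days = Oct 9 1998.

Oct 9 1998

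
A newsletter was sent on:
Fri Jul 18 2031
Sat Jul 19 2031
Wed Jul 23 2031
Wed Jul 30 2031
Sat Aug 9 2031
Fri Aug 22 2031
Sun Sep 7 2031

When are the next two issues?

Intervals are 1, 4, 7, 10, 13, 16 days — an arithmetic progression with common difference 3.
Next gap: 19 days. Sun Sep 7 2031 + 19 days = Fri Sep 26 2031.
Next gap: 22 days. Fri Sep 26 2031 + 22 days = Sat Oct 18 2031.

Fri Sep 26 2031, Sat Oct 18 2031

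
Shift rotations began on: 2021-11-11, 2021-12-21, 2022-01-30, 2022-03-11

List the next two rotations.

Every event comes 40 days after the last (40, 40, 40).
2022-03-11 + 40 days = 2022-04-20.
2022-04-20 + 40 days = 2022-05-30.

2022-04-20, 2022-05-30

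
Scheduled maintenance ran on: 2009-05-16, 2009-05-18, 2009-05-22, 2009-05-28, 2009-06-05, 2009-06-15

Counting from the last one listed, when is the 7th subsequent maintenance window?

The spacing grows by 2 each time: 2, 4, 6, 8, 10 days.
Next gap: 12 days. 2009-06-15 + 12 days = 2009-06-27.
Next gap: 14 days. 2009-06-27 + 14 days = 2009-07-11.
Next gap: 16 days. 2009-07-11 + 16 days = 2009-07-27.
Next gap: 18 days. 2009-07-27 + 18 days = 2009-08-14.
Next gap: 20 days. 2009-08-14 + 20 days = 2009-09-03.
Next gap: 22 days. 2009-09-03 + 22 days = 2009-09-25.
Next gap: 24 days. 2009-09-25 + 24 days = 2009-10-19.

2009-10-19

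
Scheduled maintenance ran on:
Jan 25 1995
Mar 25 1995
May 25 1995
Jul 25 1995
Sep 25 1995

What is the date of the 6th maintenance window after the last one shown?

Sep 25 1996

Each date is the 25th; the gaps (59, 61, 61, 62) track the month lengths.
The rule is the 25th of every 2 months.
November 1995: Nov 25 1995.
Next: January 1996 → Jan 25 1996.
Next: March 1996 → Mar 25 1996.
May 1996: May 25 1996.
July 1996: Jul 25 1996.
Next: September 1996 → Sep 25 1996.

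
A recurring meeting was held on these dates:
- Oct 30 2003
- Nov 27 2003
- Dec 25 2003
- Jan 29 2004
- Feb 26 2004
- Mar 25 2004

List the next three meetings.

Apr 29 2004, May 27 2004, Jun 24 2004

All Thursdays; the gaps (28, 28, 35, 28, 28) vary with month length.
This is the last Thursday of each month.
Last Thursday of April 2004: Apr 29 2004.
Last Thursday of May 2004: May 27 2004.
June 2004 ends with Thursday Jun 24 2004.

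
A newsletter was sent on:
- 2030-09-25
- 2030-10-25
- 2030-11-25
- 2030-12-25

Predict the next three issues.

Gaps: 30, 31, 30 days — not constant. Every event is on the 25th of the month.
Pattern: the 25th of each month.
January 2031: 2031-01-25.
February 2031: 2031-02-25.
March 2031: 2031-03-25.

2031-01-25, 2031-02-25, 2031-03-25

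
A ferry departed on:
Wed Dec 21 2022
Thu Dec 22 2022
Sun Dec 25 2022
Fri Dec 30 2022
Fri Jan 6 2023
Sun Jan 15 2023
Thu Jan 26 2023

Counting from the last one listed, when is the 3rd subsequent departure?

Sun Mar 12 2023

Intervals are 1, 3, 5, 7, 9, 11 days — an arithmetic progression with common difference 2.
Next gap: 13 days. Thu Jan 26 2023 + 13 days = Wed Feb 8 2023.
Next gap: 15 days. Wed Feb 8 2023 + 15 days = Thu Feb 23 2023.
Next gap: 17 days. Thu Feb 23 2023 + 17 days = Sun Mar 12 2023.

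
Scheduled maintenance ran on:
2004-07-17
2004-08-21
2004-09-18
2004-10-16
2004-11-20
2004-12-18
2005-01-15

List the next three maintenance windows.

2005-02-19, 2005-03-19, 2005-04-16

Gaps: 35, 28, 28, 35, 28, 28 days — a mix of 28 and 35. Every date is a Saturday.
Each is the 3rd Saturday of its month.
3rd Saturday of February 2005: 2005-02-19.
3rd Saturday of March 2005: 2005-03-19.
April 2005 — 3rd Saturday is 2005-04-16.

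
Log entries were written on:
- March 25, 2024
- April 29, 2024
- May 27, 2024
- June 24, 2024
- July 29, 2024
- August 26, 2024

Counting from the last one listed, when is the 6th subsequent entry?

All Mondays; the gaps (35, 28, 28, 35, 28) vary with month length.
This is the last Monday of each month.
September 2024 ends with Monday September 30, 2024.
Last Monday of October 2024: October 28, 2024.
November 2024 ends with Monday November 25, 2024.
December 2024 ends with Monday December 30, 2024.
Last Monday of January 2025: January 27, 2025.
Last Monday of February 2025: February 24, 2025.

February 24, 2025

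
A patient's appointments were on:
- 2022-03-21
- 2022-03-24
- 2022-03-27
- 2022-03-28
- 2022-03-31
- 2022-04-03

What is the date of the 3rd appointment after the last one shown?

2022-04-10

Gaps: 3, 3, 1, 3, 3 days — not constant, but cyclic with period 3.
The events fall on every Monday, Thursday and Sunday.
Next Monday: 2022-04-04.
Next Thursday: 2022-04-07.
The following Sunday is 2022-04-10.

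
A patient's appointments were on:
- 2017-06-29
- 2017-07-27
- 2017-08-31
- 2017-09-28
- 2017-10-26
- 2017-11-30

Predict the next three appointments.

2017-12-28, 2018-01-25, 2018-02-22

Every date is a Thursday; gaps 28, 35, 28, 28, 35 days.
Each is the last Thursday of its month (at least one falls on the 29th or later, ruling out '4th Thursday').
December 2017 ends with Thursday 2017-12-28.
Last Thursday of January 2018: 2018-01-25.
Last Thursday of February 2018: 2018-02-22.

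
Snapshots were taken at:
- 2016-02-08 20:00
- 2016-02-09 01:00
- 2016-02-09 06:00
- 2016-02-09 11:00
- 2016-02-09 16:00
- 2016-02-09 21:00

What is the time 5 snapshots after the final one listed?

2016-02-10 22:00

The interval is a steady 5 hours (5, 5, 5, 5, 5).
2016-02-09 21:00 + 5 h = 2016-02-10 02:00.
2016-02-10 02:00 + 5 h = 2016-02-10 07:00.
2016-02-10 07:00 + 5 h = 2016-02-10 12:00.
2016-02-10 12:00 + 5 h = 2016-02-10 17:00.
2016-02-10 17:00 + 5 h = 2016-02-10 22:00.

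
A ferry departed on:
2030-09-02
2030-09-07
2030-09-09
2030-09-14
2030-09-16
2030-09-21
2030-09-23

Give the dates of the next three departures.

2030-09-28, 2030-09-30, 2030-10-05

Every event lands on a Monday or Saturday (gaps cycle 5, 2, 5, 2, 5, 2).
So the schedule is: every Monday and Saturday.
Next Saturday: 2030-09-28.
Next Monday: 2030-09-30.
Next Saturday: 2030-10-05.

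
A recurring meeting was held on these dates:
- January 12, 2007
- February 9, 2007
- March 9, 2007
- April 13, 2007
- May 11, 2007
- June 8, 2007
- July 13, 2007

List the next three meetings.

August 10, 2007; September 14, 2007; October 12, 2007

All dates are Fridays, 28, 28, 35, 28, 28, 35 days apart.
Specifically, the 2nd Friday of each month.
2nd Friday of August 2007: August 10, 2007.
2nd Friday of September 2007: September 14, 2007.
2nd Friday of October 2007: October 12, 2007.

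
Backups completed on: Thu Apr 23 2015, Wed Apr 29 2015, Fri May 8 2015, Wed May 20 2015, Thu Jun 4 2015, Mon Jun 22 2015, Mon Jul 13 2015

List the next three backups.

Thu Aug 6 2015, Wed Sep 2 2015, Fri Oct 2 2015

Intervals are 6, 9, 12, 15, 18, 21 days — an arithmetic progression with common difference 3.
Next gap: 24 days. Mon Jul 13 2015 + 24 days = Thu Aug 6 2015.
Next gap: 27 days. Thu Aug 6 2015 + 27 days = Wed Sep 2 2015.
Next gap: 30 days. Wed Sep 2 2015 + 30 days = Fri Oct 2 2015.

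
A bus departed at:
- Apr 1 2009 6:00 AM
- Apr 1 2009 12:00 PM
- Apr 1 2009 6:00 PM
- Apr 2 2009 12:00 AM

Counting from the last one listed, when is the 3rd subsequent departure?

The interval is a steady 6 hours (6, 6, 6).
Apr 2 2009 12:00 AM + 6 h = Apr 2 2009 6:00 AM.
Apr 2 2009 6:00 AM + 6 h = Apr 2 2009 12:00 PM.
Apr 2 2009 12:00 PM + 6 h = Apr 2 2009 6:00 PM.

Apr 2 2009 6:00 PM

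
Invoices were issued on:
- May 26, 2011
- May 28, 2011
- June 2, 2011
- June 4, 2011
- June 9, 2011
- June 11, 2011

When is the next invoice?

June 16, 2011

Every event lands on a Thursday or Saturday (gaps cycle 2, 5, 2, 5, 2).
So the schedule is: every Thursday and Saturday.
The following Thursday is June 16, 2011.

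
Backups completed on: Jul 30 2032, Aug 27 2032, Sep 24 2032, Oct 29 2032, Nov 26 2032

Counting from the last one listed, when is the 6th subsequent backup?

May 27 2033

These are Fridays with 28, 28, 35, 28-day gaps.
Each is the final Friday of its month — Jul 30 2032 is past the 28th, so '4th Friday' doesn't fit.
December 2032 ends with Friday Dec 31 2032.
Last Friday of January 2033: Jan 28 2033.
February 2033 ends with Friday Feb 25 2033.
Last Friday of March 2033: Mar 25 2033.
Last Friday of April 2033: Apr 29 2033.
May 2033 ends with Friday May 27 2033.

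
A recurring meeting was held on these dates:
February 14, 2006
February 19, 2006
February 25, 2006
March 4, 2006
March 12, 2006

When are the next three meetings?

The spacing grows by 1 each time: 5, 6, 7, 8 days.
Next gap: 9 days. March 12, 2006 + 9 days = March 21, 2006.
Next gap: 10 days. March 21, 2006 + 10 days = March 31, 2006.
Next gap: 11 days. March 31, 2006 + 11 days = April 11, 2006.

March 21, 2006; March 31, 2006; April 11, 2006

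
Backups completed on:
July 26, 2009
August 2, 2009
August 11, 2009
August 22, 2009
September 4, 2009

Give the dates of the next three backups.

Intervals are 7, 9, 11, 13 days — an arithmetic progression with common difference 2.
Next gap: 15 days. September 4, 2009 + 15 days = September 19, 2009.
Next gap: 17 days. September 19, 2009 + 17 days = October 6, 2009.
Next gap: 19 days. October 6, 2009 + 19 days = October 25, 2009.

September 19, 2009; October 6, 2009; October 25, 2009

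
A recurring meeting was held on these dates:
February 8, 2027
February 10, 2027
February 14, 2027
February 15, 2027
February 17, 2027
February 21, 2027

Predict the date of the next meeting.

February 22, 2027

Gaps: 2, 4, 1, 2, 4 days — not constant, but cyclic with period 3.
The events fall on every Monday, Wednesday and Sunday.
Next Monday: February 22, 2027.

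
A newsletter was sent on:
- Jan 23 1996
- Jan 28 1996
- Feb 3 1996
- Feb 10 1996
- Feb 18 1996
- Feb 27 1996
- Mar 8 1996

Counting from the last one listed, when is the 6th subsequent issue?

May 28 1996

The spacing grows by 1 each time: 5, 6, 7, 8, 9, 10 days.
Next gap: 11 days. Mar 8 1996 + 11 days = Mar 19 1996.
Next gap: 12 days. Mar 19 1996 + 12 days = Mar 31 1996.
Next gap: 13 days. Mar 31 1996 + 13 days = Apr 13 1996.
Next gap: 14 days. Apr 13 1996 + 14 days = Apr 27 1996.
Next gap: 15 days. Apr 27 1996 + 15 days = May 12 1996.
Next gap: 16 days. May 12 1996 + 16 days = May 28 1996.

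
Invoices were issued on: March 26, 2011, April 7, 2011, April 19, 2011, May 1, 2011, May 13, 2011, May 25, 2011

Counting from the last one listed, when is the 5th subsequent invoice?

Gaps between consecutive events: 12, 12, 12, 12, 12 days — a constant 12-day interval.
May 25, 2011 + 12 days = June 6, 2011.
June 6, 2011 + 12 days = June 18, 2011.
June 18, 2011 + 12 days = June 30, 2011.
June 30, 2011 + 12 days = July 12, 2011.
July 12, 2011 + 12 days = July 24, 2011.

July 24, 2011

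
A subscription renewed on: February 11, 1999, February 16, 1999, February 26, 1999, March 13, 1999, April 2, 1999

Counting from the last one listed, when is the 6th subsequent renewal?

The spacing grows by 5 each time: 5, 10, 15, 20 days.
Next gap: 25 days. April 2, 1999 + 25 days = April 27, 1999.
Next gap: 30 days. April 27, 1999 + 30 days = May 27, 1999.
Next gap: 35 days. May 27, 1999 + 35 days = July 1, 1999.
Next gap: 40 days. July 1, 1999 + 40 days = August 10, 1999.
Next gap: 45 days. August 10, 1999 + 45 days = September 24, 1999.
Next gap: 50 days. September 24, 1999 + 50 days = November 13, 1999.

November 13, 1999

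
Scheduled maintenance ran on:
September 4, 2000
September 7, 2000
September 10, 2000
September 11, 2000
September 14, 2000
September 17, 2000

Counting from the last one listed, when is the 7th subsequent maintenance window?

Gaps: 3, 3, 1, 3, 3 days — not constant, but cyclic with period 3.
The events fall on every Monday, Thursday and Sunday.
The following Monday is September 18, 2000.
Next Thursday: September 21, 2000.
Next Sunday: September 24, 2000.
Next Monday: September 25, 2000.
The following Thursday is September 28, 2000.
The following Sunday is October 1, 2000.
Next Monday: October 2, 2000.

October 2, 2000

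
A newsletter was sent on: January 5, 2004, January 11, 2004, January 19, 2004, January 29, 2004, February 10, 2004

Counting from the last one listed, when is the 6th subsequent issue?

June 3, 2004

Gaps: 6, 8, 10, 12 days — each gap is 2 larger than the previous one.
Next gap: 14 days. February 10, 2004 + 14 days = February 24, 2004.
Next gap: 16 days. February 24, 2004 + 16 days = March 11, 2004.
Next gap: 18 days. March 11, 2004 + 18 days = March 29, 2004.
Next gap: 20 days. March 29, 2004 + 20 days = April 18, 2004.
Next gap: 22 days. April 18, 2004 + 22 days = May 10, 2004.
Next gap: 24 days. May 10, 2004 + 24 days = June 3, 2004.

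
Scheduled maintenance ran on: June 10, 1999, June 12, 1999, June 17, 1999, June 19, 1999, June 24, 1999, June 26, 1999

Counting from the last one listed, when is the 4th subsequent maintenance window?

July 10, 1999

Every event lands on a Thursday or Saturday (gaps cycle 2, 5, 2, 5, 2).
So the schedule is: every Thursday and Saturday.
Next Thursday: July 1, 1999.
Next Saturday: July 3, 1999.
Next Thursday: July 8, 1999.
The following Saturday is July 10, 1999.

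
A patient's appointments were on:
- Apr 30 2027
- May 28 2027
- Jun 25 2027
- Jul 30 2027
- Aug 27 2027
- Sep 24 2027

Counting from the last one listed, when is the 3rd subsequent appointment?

Dec 31 2027

These are Fridays with 28, 28, 35, 28, 28-day gaps.
Each is the final Friday of its month — Apr 30 2027 is past the 28th, so '4th Friday' doesn't fit.
Last Friday of October 2027: Oct 29 2027.
November 2027 ends with Friday Nov 26 2027.
December 2027 ends with Friday Dec 31 2027.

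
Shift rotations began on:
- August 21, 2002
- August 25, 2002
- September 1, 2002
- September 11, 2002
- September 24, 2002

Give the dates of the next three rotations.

Gaps: 4, 7, 10, 13 days — each gap is 3 larger than the previous one.
Next gap: 16 days. September 24, 2002 + 16 days = October 10, 2002.
Next gap: 19 days. October 10, 2002 + 19 days = October 29, 2002.
Next gap: 22 days. October 29, 2002 + 22 days = November 20, 2002.

October 10, 2002; October 29, 2002; November 20, 2002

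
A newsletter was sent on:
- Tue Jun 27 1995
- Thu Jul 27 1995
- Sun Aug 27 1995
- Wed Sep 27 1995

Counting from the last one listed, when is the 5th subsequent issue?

Gaps: 30, 31, 31 days — not constant. Every event is on the 27th of the month.
Pattern: the 27th of each month.
October 1995: Fri Oct 27 1995.
Next: November 1995 → Mon Nov 27 1995.
Next: December 1995 → Wed Dec 27 1995.
January 1996: Sat Jan 27 1996.
Next: February 1996 → Tue Feb 27 1996.

Tue Feb 27 1996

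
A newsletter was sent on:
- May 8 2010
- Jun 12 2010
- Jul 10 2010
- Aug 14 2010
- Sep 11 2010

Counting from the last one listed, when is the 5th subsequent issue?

Gaps: 35, 28, 35, 28 days — a mix of 28 and 35. Every date is a Saturday.
Each is the 2nd Saturday of its month.
October 2010 — 2nd Saturday is Oct 9 2010.
2nd Saturday of November 2010: Nov 13 2010.
December 2010 — 2nd Saturday is Dec 11 2010.
2nd Saturday of January 2011: Jan 8 2011.
February 2011 — 2nd Saturday is Feb 12 2011.

Feb 12 2011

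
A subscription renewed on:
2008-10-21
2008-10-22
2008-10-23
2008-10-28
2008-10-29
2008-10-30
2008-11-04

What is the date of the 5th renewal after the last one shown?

2008-11-13

The gap pattern 1, 1, 5, 1, 1, 5 repeats every 3 events.
These are the Tuesdays, Wednesdays and Thursdays of each week.
The following Wednesday is 2008-11-05.
The following Thursday is 2008-11-06.
The following Tuesday is 2008-11-11.
The following Wednesday is 2008-11-12.
Next Thursday: 2008-11-13.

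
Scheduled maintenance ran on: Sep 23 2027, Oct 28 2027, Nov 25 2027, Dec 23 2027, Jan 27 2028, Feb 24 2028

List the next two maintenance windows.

Mar 23 2028, Apr 27 2028

All dates are Thursdays, 35, 28, 28, 35, 28 days apart.
Specifically, the 4th Thursday of each month.
4th Thursday of March 2028: Mar 23 2028.
April 2028 — 4th Thursday is Apr 27 2028.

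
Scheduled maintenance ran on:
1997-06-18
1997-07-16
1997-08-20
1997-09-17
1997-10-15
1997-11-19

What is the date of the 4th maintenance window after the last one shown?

1998-03-18

All dates are Wednesdays, 28, 35, 28, 28, 35 days apart.
Specifically, the 3rd Wednesday of each month.
3rd Wednesday of December 1997: 1997-12-17.
3rd Wednesday of January 1998: 1998-01-21.
3rd Wednesday of February 1998: 1998-02-18.
3rd Wednesday of March 1998: 1998-03-18.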